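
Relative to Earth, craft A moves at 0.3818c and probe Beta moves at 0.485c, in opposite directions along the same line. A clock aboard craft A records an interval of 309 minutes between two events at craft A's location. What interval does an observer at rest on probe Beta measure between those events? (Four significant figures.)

453.1 minutes

The velocity of craft A relative to probe Beta is (0.3818 + 0.485)c / (1 + 0.3818×0.485) = 0.73137c; relative speed 0.73137c.
At |u| = 0.73137c, γ = (1 − 0.534902)^(−1/2) = 1.4663.
The clock on craft A records proper time, so probe Beta measures Δt = γΔτ = 1.4663 × 309 = 453.1 minutes.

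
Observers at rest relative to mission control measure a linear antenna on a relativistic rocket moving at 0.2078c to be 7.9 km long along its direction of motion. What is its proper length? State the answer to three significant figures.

8.08 km

β² = 0.04318084, so γ = 1/√0.95681916 = 1.0223.
Proper length: L₀ = γ·L = 1.0223 × 7.9 = 8.08 km.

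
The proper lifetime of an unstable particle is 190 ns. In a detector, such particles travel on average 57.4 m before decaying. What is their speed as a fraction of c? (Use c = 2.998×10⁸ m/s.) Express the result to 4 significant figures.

0.7098c

Lab distance = (lab lifetime)·v = γτ·βc, so βγ = d/(cτ) = 57.40/(2.998×10⁸ × 1.900×10^-7) = 1.0077.
With βγ = 1.0077: γ² = 1 + (βγ)² = 2.01546, and β = (βγ)/γ = 1.0077/1.41967 = 0.7098.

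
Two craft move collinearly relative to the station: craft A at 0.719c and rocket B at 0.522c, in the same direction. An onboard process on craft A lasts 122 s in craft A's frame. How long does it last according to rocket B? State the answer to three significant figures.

129 s

The velocity of craft A relative to rocket B is (0.719 − 0.522)c / (1 − 0.719×0.522) = 0.31536c; relative speed 0.31536c.
At |u| = 0.31536c, γ = (1 − 0.0994519)^(−1/2) = 1.0538.
Craft A's interval is proper; time dilation gives Δt_B = γΔτ = 1.0538 × 122 s = 129 s.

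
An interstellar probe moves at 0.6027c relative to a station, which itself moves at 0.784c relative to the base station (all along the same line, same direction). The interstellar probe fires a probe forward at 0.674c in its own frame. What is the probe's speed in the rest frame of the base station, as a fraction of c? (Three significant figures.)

Compose velocities in two stages. Stage 1 (into S'): u₁ = (0.674+0.6027)/(1+0.674×0.6027) = 0.9079.
Stage 2 (into S): u = (0.9079+0.784)/(1+0.9079×0.784) = 0.98838, so the speed is 0.988c.

0.988c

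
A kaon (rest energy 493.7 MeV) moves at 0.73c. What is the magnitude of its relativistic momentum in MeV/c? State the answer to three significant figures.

527 MeV/c

β² = 0.5329, so γ = 1/√0.4671 = 1.4632.
Momentum: p = γβ·mc = 1.4632 × 0.73 × 493.7 MeV/c = 527 MeV/c.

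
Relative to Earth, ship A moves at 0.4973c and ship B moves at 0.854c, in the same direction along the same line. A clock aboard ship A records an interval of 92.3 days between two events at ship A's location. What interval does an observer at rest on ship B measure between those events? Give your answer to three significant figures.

The velocity of ship A relative to ship B is (0.4973 − 0.854)c / (1 − 0.4973×0.854) = −0.62002c; relative speed 0.62002c.
γ for this relative speed: γ = 1/√(1 − 0.384425) = 1.2746.
Ship A's interval is proper; time dilation gives Δt_B = γΔτ = 1.2746 × 92.3 days = 118 days.

118 days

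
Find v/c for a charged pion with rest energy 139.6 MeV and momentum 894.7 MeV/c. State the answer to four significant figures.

0.9880

βγ = pc/(mc²) = 894.7/139.6 = 6.409.
Since γ² = 1 + (βγ)² = 42.0753, γ = √42.0753 = 6.48655, and β = (βγ)/γ = 6.409/6.48655 = 0.9880.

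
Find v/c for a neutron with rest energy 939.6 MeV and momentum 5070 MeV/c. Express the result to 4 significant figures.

0.9833

βγ = pc/(mc²) = 5070/939.6 = 5.3959.
Since γ² = 1 + (βγ)² = 30.1157, γ = √30.1157 = 5.48778, and β = (βγ)/γ = 5.3959/5.48778 = 0.9833.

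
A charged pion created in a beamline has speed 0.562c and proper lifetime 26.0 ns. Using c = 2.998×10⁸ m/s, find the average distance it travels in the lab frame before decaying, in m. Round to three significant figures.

5.30 m

Lorentz factor: γ = (1 − 0.315844)^(−1/2) = 1.209.
Lab-frame lifetime: Δt = γτ = 1.209 × 26.0 ns = 31.434 ns.
Distance: d = vΔt = 0.562 × 2.998×10⁸ m/s × 3.1434×10^-8 s = 5.30 m.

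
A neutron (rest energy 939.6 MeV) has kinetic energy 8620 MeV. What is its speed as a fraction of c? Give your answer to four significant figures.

K = (γ−1)mc², so γ = 1 + 8620/939.6 = 10.174.
Then v/c = √(1 − γ⁻²) = √(1 − 0.00966088) = √0.99033912 = 0.9952.

0.9952c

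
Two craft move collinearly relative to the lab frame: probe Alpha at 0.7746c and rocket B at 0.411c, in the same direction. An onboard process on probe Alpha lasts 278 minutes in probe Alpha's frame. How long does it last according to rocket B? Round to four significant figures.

The velocity of probe Alpha relative to rocket B is (0.7746 − 0.411)c / (1 − 0.7746×0.411) = 0.53342c; relative speed 0.53342c.
γ for this relative speed: γ = 1/√(1 − 0.284537) = 1.1822.
The clock on probe Alpha records proper time, so rocket B measures Δt = γΔτ = 1.1822 × 278 = 328.7 minutes.

328.7 minutes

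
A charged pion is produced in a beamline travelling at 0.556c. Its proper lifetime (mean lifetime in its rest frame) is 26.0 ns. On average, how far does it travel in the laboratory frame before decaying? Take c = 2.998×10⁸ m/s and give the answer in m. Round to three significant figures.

Lorentz factor: γ = (1 − 0.309136)^(−1/2) = 1.2031.
Lab-frame lifetime: Δt = γτ = 1.2031 × 26.0 ns = 31.281 ns.
Distance: d = vΔt = 0.556 × 2.998×10⁸ m/s × 3.1281×10^-8 s = 5.21 m.

5.21 m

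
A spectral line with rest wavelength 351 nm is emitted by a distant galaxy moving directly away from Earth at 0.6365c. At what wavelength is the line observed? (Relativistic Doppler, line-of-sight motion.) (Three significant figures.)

Relativistic Doppler for wavelength: λ_obs = λ_src · √((1+β)/(1−β)).
With β = 0.6365: factor = √(1.6365/0.3635) = 2.1218.
λ_obs = 351 × 2.1218 = 745 nm.

745 nm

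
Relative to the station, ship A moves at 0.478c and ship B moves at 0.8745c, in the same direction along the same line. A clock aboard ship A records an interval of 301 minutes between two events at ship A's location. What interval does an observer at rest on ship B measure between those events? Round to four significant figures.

Speed of ship A in ship B's frame: u = (v_A − v_B)/(1 − v_A v_B/c²) = (0.478 − 0.8745)/(1 − 0.478×0.8745) = −0.3965/0.581989 = −0.68128; |u| = 0.68128c.
At |u| = 0.68128c, γ = (1 − 0.464142)^(−1/2) = 1.3661.
Ship A's interval is proper; time dilation gives Δt_B = γΔτ = 1.3661 × 301 minutes = 411.2 minutes.

411.2 minutes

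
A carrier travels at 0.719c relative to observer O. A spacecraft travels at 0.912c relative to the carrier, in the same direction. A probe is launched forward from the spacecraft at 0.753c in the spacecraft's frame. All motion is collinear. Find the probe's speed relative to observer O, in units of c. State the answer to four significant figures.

0.9979c

First combine the probe and spacecraft (S''→S'): u₁ = (0.753 + 0.912)/(1 + 0.753×0.912) = 1.665/1.686736 = 0.98711.
Then combine with the carrier (S'→S): u = (0.98711 + 0.719)/(1 + 0.98711×0.719) = 1.70611/1.70973209 = 0.99788.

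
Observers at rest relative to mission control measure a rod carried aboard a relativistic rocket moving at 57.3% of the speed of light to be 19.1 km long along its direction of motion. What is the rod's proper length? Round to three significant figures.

23.3 km

With β = 0.573, γ = 1/√(1 − 0.573²) = 1/√0.671671 = 1.2202.
Proper length: L₀ = γ·L = 1.2202 × 19.1 = 23.3 km.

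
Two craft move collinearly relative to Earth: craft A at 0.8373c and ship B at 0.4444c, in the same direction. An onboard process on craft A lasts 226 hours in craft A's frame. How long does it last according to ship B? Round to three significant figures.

290 hours

Transform craft A's velocity into ship B's frame: (0.8373 − 0.4444)/(1 − 0.8373·0.4444) = 0.3929/0.62790388, so the relative speed is 0.62573c.
γ for this relative speed: γ = 1/√(1 − 0.391538) = 1.282.
The clock on craft A records proper time, so ship B measures Δt = γΔτ = 1.282 × 226 = 290 hours.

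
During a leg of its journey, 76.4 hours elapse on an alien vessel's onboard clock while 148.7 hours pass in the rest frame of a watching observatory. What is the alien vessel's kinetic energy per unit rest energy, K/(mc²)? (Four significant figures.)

0.9463

From Δt = γΔτ: γ = 148.7/76.4 = 1.94634.
K/(mc²) = γ − 1 = 1.94634 − 1 = 0.9463.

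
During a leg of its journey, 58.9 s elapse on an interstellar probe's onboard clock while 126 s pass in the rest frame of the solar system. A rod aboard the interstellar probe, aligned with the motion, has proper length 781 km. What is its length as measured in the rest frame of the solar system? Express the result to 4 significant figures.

365.1 km

γ = Δt/Δτ = 126/58.9 = 2.13922.
The rod contracts by the same γ: 781 km / 2.13922 = 365.1 km.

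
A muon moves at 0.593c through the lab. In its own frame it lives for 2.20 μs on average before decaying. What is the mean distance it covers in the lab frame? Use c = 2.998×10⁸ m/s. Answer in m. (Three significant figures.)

486 m

Lorentz factor: γ = (1 − 0.351649)^(−1/2) = 1.2419.
Lab-frame lifetime: Δt = γτ = 1.2419 × 2.20 μs = 2.7322 μs.
Distance: d = vΔt = 0.593 × 2.998×10⁸ m/s × 2.7322×10^-6 s = 486 m.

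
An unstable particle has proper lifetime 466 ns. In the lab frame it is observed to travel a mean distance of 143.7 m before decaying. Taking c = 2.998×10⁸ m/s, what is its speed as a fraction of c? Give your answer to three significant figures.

d = βγcτ ⇒ βγ = d/(cτ) = 143.7 m / (139.7068 m) = 1.0286.
β = (βγ)/√(1+(βγ)²) = 1.0286/√2.05802 = 0.717.

0.717c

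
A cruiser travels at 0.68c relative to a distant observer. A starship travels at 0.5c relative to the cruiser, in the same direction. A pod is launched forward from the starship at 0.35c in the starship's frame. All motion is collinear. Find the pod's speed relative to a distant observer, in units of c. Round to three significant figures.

Compose velocities in two stages. Stage 1 (into S'): u₁ = (0.35+0.5)/(1+0.35×0.5) = 0.7234.
Stage 2 (into S): u = (0.7234+0.68)/(1+0.7234×0.68) = 0.94067, so the speed is 0.941c.

0.941c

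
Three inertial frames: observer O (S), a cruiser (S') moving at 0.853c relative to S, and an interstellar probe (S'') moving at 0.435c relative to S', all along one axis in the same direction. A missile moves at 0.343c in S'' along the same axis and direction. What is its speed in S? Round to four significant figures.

Apply u = (u'+v)/(1+u'v) twice. Missile in the cruiser frame: (0.343+0.435)/(1+0.343·0.435) = 0.778/1.149205 = 0.67699c.
That velocity, transformed to the rest frame of observer O: (0.67699+0.853)/(1+0.67699·0.853) = 1.52999/1.57747247 = 0.9699c.

0.9699c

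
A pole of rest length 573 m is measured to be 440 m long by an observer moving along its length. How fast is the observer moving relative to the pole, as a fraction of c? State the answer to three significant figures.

Length contraction gives γ = L₀/L = 573/440 = 1.3023.
β = √(1 − 1/γ²) = √0.410372 = 0.641.

0.641c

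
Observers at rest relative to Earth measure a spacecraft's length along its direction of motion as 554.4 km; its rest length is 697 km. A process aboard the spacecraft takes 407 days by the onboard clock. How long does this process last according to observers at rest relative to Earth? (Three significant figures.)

From L = L₀/γ: γ = 697/554.4 = 1.25722.
The same γ dilates the second interval: 1.25722 × 407 days = 512 days.

512 days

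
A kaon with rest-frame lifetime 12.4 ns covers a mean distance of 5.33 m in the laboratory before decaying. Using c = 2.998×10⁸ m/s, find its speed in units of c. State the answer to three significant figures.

0.820c

d = βγcτ ⇒ βγ = d/(cτ) = 5.330 m / (3.71752 m) = 1.4338.
β = (βγ)/√(1+(βγ)²) = 1.4338/√3.05578 = 0.820.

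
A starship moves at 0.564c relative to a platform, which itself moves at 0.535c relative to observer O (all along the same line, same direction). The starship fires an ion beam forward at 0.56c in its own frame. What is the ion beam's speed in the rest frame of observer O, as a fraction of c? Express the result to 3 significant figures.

0.953c

Apply u = (u'+v)/(1+u'v) twice. Ion beam in the platform frame: (0.56+0.564)/(1+0.56·0.564) = 1.124/1.31584 = 0.85421c.
That velocity, transformed to the rest frame of observer O: (0.85421+0.535)/(1+0.85421·0.535) = 1.38921/1.45700235 = 0.95347c.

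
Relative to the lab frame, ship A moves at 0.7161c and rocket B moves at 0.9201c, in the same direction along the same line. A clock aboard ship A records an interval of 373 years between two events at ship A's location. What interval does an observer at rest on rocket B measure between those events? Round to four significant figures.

Transform ship A's velocity into rocket B's frame: (0.7161 − 0.9201)/(1 − 0.7161·0.9201) = −0.204/0.34111639, so the relative speed is 0.59804c.
At |u| = 0.59804c, γ = (1 − 0.357652)^(−1/2) = 1.2477.
Ship A's interval is proper; time dilation gives Δt_B = γΔτ = 1.2477 × 373 years = 465.4 years.

465.4 years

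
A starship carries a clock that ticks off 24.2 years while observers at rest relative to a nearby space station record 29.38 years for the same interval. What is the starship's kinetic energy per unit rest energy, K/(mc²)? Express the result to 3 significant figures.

0.214

The time-dilation ratio gives γ = 29.38/24.2 = 1.21405.
K/(mc²) = γ − 1 = 1.21405 − 1 = 0.214.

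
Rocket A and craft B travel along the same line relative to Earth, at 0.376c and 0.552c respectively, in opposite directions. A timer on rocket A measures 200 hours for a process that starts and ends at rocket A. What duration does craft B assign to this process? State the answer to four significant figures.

312.6 hours

Transform rocket A's velocity into craft B's frame: (0.376 + 0.552)/(1 + 0.376·0.552) = 0.928/1.207552, so the relative speed is 0.7685c.
γ for this relative speed: γ = 1/√(1 − 0.590592) = 1.5629.
Rocket A's interval is proper; time dilation gives Δt_B = γΔτ = 1.5629 × 200 hours = 312.6 hours.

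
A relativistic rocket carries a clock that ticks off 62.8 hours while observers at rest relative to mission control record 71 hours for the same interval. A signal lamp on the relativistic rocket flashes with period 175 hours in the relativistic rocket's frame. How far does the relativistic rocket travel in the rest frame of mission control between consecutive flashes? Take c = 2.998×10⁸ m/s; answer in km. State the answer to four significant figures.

9.962×10^10 km

The time-dilation ratio gives γ = 71/62.8 = 1.13057.
β = √(1 − 1/γ²) = 0.46652. Lab-frame period = γτ = 1.13057×175 hours = 197.85 hours. Distance = βc × γτ = 0.46652 × 2.998×10⁸ m/s × 712260 s = 9.9619×10^13 m = 9.962×10^10 km.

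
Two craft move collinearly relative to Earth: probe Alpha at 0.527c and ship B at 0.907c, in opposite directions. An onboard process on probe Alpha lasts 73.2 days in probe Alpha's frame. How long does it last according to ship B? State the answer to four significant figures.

302.3 days

Transform probe Alpha's velocity into ship B's frame: (0.527 + 0.907)/(1 + 0.527·0.907) = 1.434/1.477989, so the relative speed is 0.97024c.
γ for this relative speed: γ = 1/√(1 − 0.941366) = 4.1298.
The clock on probe Alpha records proper time, so ship B measures Δt = γΔτ = 4.1298 × 73.2 = 302.3 days.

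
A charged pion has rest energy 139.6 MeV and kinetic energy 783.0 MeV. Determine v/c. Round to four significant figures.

0.9885

K = (γ−1)mc², so γ = 1 + 783.0/139.6 = 6.6089.
Then v/c = √(1 − γ⁻²) = √(1 − 0.0228951) = √0.9771049 = 0.9885.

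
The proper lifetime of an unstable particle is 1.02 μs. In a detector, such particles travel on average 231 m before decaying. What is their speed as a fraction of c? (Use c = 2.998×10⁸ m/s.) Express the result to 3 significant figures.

0.603c

d = βγcτ ⇒ βγ = d/(cτ) = 231.0 m / (305.796 m) = 0.75541.
β = (βγ)/√(1+(βγ)²) = 0.75541/√1.570644 = 0.603.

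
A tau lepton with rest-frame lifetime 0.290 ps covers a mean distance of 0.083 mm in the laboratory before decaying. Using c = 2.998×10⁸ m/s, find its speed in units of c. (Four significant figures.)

Let x = d/(cτ) = 8.300×10^-5 m / (2.998×10⁸ m/s × 2.900×10^-13 s) = 0.95466. Since d = βγcτ, x = βγ = β/√(1−β²).
Solving: β² = x²/(1+x²) = 0.911376/1.911376 = 0.476817, so β = 0.6905.

0.6905c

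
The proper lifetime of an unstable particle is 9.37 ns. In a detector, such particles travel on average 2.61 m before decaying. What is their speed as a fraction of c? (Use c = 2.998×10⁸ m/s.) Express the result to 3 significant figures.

Lab distance = (lab lifetime)·v = γτ·βc, so βγ = d/(cτ) = 2.610/(2.998×10⁸ × 9.370×10^-9) = 0.92911.
With βγ = 0.92911: γ² = 1 + (βγ)² = 1.863245, and β = (βγ)/γ = 0.92911/1.36501 = 0.681.

0.681c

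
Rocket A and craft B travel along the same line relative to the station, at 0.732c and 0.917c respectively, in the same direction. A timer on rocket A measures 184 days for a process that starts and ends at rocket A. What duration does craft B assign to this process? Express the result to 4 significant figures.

Speed of rocket A in craft B's frame: u = (v_A − v_B)/(1 − v_A v_B/c²) = (0.732 − 0.917)/(1 − 0.732×0.917) = −0.185/0.328756 = −0.56273; |u| = 0.56273c.
γ for this relative speed: γ = 1/√(1 − 0.316665) = 1.2097.
The clock on rocket A records proper time, so craft B measures Δt = γΔτ = 1.2097 × 184 = 222.6 days.

222.6 days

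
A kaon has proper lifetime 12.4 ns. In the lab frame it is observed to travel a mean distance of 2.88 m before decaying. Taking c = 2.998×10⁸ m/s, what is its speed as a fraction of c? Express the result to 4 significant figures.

d = βγcτ ⇒ βγ = d/(cτ) = 2.880 m / (3.71752 m) = 0.77471.
β = (βγ)/√(1+(βγ)²) = 0.77471/√1.600176 = 0.6124.

0.6124c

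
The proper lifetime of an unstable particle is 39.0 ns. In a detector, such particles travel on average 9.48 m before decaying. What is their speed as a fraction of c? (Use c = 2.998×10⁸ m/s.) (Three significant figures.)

0.630c

Let x = d/(cτ) = 9.480 m / (2.998×10⁸ m/s × 3.900×10^-8 s) = 0.8108. Since d = βγcτ, x = βγ = β/√(1−β²).
Solving: β² = x²/(1+x²) = 0.657397/1.657397 = 0.396644, so β = 0.630.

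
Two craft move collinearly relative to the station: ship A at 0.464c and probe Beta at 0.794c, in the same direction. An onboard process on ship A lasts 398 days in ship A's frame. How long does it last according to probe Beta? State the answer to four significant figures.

466.8 days

Transform ship A's velocity into probe Beta's frame: (0.464 − 0.794)/(1 − 0.464·0.794) = −0.33/0.631584, so the relative speed is 0.5225c.
At |u| = 0.5225c, γ = (1 − 0.273006)^(−1/2) = 1.1728.
Ship A's interval is proper; time dilation gives Δt_B = γΔτ = 1.1728 × 398 days = 466.8 days.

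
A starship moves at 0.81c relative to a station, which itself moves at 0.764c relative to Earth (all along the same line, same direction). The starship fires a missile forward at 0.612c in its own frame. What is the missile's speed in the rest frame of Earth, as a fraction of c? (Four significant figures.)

0.9933c

First combine the missile and starship (S''→S'): u₁ = (0.612 + 0.81)/(1 + 0.612×0.81) = 1.422/1.49572 = 0.95071.
Then combine with the station (S'→S): u = (0.95071 + 0.764)/(1 + 0.95071×0.764) = 1.71471/1.72634244 = 0.99326.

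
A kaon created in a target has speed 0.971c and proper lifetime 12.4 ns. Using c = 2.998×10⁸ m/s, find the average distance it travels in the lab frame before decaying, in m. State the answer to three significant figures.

γ = 1/√(1 − β²) = 1/√(1 − 0.942841) = 1/√0.057159 = 1/0.239079 = 4.1827.
Lab-frame lifetime: Δt = γτ = 4.1827 × 12.4 ns = 51.865 ns.
Distance: d = vΔt = 0.971 × 2.998×10⁸ m/s × 5.1865×10^-8 s = 15.1 m.

15.1 m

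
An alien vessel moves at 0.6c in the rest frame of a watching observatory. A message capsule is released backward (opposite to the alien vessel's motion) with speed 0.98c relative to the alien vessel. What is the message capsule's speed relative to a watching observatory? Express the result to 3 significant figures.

In units of c, u = (u' + v)/(1 + u'v) with u' = −0.98 and v = 0.6.
Numerator: −0.98 + 0.6 = −0.38. Denominator: 1 + (−0.98)(0.6) = 0.412.
u = −0.38/0.412 = −0.92233, so the speed is 0.922c.

0.922c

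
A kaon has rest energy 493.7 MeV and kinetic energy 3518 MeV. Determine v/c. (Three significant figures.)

K = (γ−1)mc², so γ = 1 + 3518/493.7 = 8.1258.
Then v/c = √(1 − γ⁻²) = √(1 − 0.0151449) = √0.9848551 = 0.992.

0.992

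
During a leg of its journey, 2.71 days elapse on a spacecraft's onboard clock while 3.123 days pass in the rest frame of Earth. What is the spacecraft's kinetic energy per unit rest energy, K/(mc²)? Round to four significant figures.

From Δt = γΔτ: γ = 3.123/2.71 = 1.1524.
K/(mc²) = γ − 1 = 1.1524 − 1 = 0.1524.

0.1524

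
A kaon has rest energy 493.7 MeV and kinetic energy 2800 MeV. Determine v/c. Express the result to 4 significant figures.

0.9887

γ = 1 + K/(mc²) = 1 + 2800/493.7 = 6.6715.
β = √(1 − 1/γ²) = √(1 − 0.0224674) = √0.9775326 = 0.9887.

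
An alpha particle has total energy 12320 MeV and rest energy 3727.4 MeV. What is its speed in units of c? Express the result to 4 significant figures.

Total energy E = γmc² gives γ = 12320/3727.4 = 3.3053.
Hence β = √(1 − 1/γ²) = √(1 − 0.0915331) = √0.9084669 = 0.9531.

0.9531c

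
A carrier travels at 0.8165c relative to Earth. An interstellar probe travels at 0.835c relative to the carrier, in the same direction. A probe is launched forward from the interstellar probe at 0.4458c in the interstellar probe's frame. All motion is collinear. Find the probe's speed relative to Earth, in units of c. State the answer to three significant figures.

0.993c

First combine the probe and interstellar probe (S''→S'): u₁ = (0.4458 + 0.835)/(1 + 0.4458×0.835) = 1.2808/1.372243 = 0.93336.
Then combine with the carrier (S'→S): u = (0.93336 + 0.8165)/(1 + 0.93336×0.8165) = 1.74986/1.76208844 = 0.99306.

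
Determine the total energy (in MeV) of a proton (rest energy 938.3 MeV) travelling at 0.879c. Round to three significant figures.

1970 MeV

With β = 0.879, γ = 1/√(1 − 0.879²) = 1/√0.227359 = 2.0972.
Total energy: E = γmc² = 2.0972 × 938.3 MeV = 1970 MeV.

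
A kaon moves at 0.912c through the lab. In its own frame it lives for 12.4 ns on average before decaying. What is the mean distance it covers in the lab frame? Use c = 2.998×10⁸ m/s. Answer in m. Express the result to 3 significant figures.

β² = 0.831744, so γ = 1/√0.168256 = 2.4379.
Lab-frame lifetime: Δt = γτ = 2.4379 × 12.4 ns = 30.23 ns.
Distance: d = vΔt = 0.912 × 2.998×10⁸ m/s × 3.0230×10^-8 s = 8.27 m.

8.27 m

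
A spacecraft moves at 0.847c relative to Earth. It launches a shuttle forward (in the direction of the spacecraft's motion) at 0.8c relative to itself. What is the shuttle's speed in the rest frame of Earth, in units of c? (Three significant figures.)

In units of c, u = (u' + v)/(1 + u'v) with u' = 0.8 and v = 0.847.
Numerator: 0.8 + 0.847 = 1.647. Denominator: 1 + (0.8)(0.847) = 1.6776.
u = 1.647/1.6776 = 0.98176, so the speed is 0.982c.

0.982c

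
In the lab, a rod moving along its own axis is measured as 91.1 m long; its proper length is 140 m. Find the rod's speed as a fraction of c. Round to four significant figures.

0.7593c

Length contraction gives γ = L₀/L = 140/91.1 = 1.5368.
β = √(1 − 1/γ²) = √0.576586 = 0.7593.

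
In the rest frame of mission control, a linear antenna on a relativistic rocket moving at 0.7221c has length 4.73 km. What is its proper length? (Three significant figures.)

6.84 km

With β = 0.7221, γ = 1/√(1 − 0.7221²) = 1/√0.47857159 = 1.4455.
Proper length: L₀ = γ·L = 1.4455 × 4.73 = 6.84 km.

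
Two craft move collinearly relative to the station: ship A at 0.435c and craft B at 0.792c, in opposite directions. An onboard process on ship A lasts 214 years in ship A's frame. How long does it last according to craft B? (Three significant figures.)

Speed of ship A in craft B's frame: u = (v_A + v_B)/(1 + v_A v_B/c²) = (0.435 + 0.792)/(1 + 0.435×0.792) = 1.227/1.34452 = 0.91259; |u| = 0.91259c.
γ for this relative speed: γ = 1/√(1 − 0.832821) = 2.4457.
Ship A's interval is proper; time dilation gives Δt_B = γΔτ = 2.4457 × 214 years = 523 years.

523 years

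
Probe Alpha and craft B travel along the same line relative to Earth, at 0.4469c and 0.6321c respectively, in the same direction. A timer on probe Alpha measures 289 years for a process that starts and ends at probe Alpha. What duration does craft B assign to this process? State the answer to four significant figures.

299.1 years

Speed of probe Alpha in craft B's frame: u = (v_A − v_B)/(1 − v_A v_B/c²) = (0.4469 − 0.6321)/(1 − 0.4469×0.6321) = −0.1852/0.71751451 = −0.25811; |u| = 0.25811c.
At |u| = 0.25811c, γ = (1 − 0.0666208)^(−1/2) = 1.0351.
The clock on probe Alpha records proper time, so craft B measures Δt = γΔτ = 1.0351 × 289 = 299.1 years.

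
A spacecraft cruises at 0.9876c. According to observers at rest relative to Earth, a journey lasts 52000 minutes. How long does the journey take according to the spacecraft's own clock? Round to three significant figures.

With β = 0.9876, γ = 1/√(1 − 0.9876²) = 1/√0.02464624 = 6.3698.
The moving clock records proper time: Δτ = Δt/γ = 52000/6.3698 = 8160 minutes.

8160 minutes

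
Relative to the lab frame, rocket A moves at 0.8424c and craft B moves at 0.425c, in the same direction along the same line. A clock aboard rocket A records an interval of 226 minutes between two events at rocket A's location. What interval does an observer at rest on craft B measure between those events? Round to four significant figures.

Transform rocket A's velocity into craft B's frame: (0.8424 − 0.425)/(1 − 0.8424·0.425) = 0.4174/0.64198, so the relative speed is 0.65018c.
γ for this relative speed: γ = 1/√(1 − 0.422734) = 1.3162.
The clock on rocket A records proper time, so craft B measures Δt = γΔτ = 1.3162 × 226 = 297.5 minutes.

297.5 minutes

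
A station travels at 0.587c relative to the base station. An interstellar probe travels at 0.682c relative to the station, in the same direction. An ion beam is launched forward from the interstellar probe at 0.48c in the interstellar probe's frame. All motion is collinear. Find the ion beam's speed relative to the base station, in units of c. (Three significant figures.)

First combine the ion beam and interstellar probe (S''→S'): u₁ = (0.48 + 0.682)/(1 + 0.48×0.682) = 1.162/1.32736 = 0.87542.
Then combine with the station (S'→S): u = (0.87542 + 0.587)/(1 + 0.87542×0.587) = 1.46242/1.51387154 = 0.96601.

0.966c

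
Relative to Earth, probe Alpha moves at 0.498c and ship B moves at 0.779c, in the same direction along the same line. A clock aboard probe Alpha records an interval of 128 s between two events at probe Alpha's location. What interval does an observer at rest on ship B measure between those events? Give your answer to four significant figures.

The velocity of probe Alpha relative to ship B is (0.498 − 0.779)c / (1 − 0.498×0.779) = −0.45911c; relative speed 0.45911c.
At |u| = 0.45911c, γ = (1 − 0.210782)^(−1/2) = 1.1256.
The clock on probe Alpha records proper time, so ship B measures Δt = γΔτ = 1.1256 × 128 = 144.1 s.

144.1 s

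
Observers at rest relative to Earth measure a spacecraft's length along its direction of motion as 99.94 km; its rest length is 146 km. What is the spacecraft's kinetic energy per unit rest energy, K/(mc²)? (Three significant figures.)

0.461

Length contraction gives γ = L₀/L = 146/99.94 = 1.46088.
Since K = (γ−1)mc², K/(mc²) = 1.46088 − 1 = 0.461.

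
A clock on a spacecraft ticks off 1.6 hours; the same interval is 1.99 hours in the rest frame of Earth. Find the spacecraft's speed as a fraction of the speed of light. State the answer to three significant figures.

0.595c

γ = Δt/Δτ = 1.99/1.6 = 1.2437.
β = √(1 − 1/γ²) = √(1 − 0.6465) = √0.3535 = 0.595.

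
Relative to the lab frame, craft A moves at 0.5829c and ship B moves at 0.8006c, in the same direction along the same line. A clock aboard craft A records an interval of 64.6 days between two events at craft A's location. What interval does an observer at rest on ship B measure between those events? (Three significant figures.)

70.8 days

Transform craft A's velocity into ship B's frame: (0.5829 − 0.8006)/(1 − 0.5829·0.8006) = −0.2177/0.53333026, so the relative speed is 0.40819c.
At |u| = 0.40819c, γ = (1 − 0.166619)^(−1/2) = 1.0954.
Craft A's interval is proper; time dilation gives Δt_B = γΔτ = 1.0954 × 64.6 days = 70.8 days.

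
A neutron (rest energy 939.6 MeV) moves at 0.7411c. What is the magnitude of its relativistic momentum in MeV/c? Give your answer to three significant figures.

β² = 0.54922921, so γ = 1/√0.45077079 = 1.4894.
Momentum: p = γβ·mc = 1.4894 × 0.7411 × 939.6 MeV/c = 1040 MeV/c.

1040 MeV/c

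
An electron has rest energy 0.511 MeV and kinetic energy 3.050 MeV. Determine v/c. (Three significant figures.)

K = (γ−1)mc², so γ = 1 + 3.050/0.511 = 6.9687.
Then v/c = √(1 − γ⁻²) = √(1 − 0.0205919) = √0.9794081 = 0.990.

0.990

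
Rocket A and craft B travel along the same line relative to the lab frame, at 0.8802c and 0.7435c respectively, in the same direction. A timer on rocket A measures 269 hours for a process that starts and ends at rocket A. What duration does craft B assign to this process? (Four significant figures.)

292.9 hours

Transform rocket A's velocity into craft B's frame: (0.8802 − 0.7435)/(1 − 0.8802·0.7435) = 0.1367/0.3455713, so the relative speed is 0.39558c.
γ for this relative speed: γ = 1/√(1 − 0.156484) = 1.0888.
Rocket A's interval is proper; time dilation gives Δt_B = γΔτ = 1.0888 × 269 hours = 292.9 hours.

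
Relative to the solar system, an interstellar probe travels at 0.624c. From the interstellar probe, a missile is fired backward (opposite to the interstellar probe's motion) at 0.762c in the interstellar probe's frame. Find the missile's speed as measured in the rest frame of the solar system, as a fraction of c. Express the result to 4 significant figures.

Relativistic velocity addition: u = (u' + v)/(1 + u'v/c²), with u' = −0.762c and v = 0.624c.
Numerator: −0.762 + 0.624 = −0.138. Denominator: 1 + (−0.762)(0.624) = 0.524512.
u = −0.138/0.524512 = −0.2631, so the speed is 0.2631c.

0.2631c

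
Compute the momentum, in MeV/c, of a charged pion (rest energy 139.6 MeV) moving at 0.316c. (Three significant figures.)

46.5 MeV/c

With β = 0.316, γ = 1/√(1 − 0.316²) = 1/√0.900144 = 1.054.
Momentum: p = γβ·mc = 1.054 × 0.316 × 139.6 MeV/c = 46.5 MeV/c.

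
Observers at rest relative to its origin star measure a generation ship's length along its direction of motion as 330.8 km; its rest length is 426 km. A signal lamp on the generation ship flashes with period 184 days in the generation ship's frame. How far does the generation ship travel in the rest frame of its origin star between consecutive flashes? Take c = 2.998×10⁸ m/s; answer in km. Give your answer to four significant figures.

From L = L₀/γ: γ = 426/330.8 = 1.28779.
β = √(1 − 1/γ²) = 0.63009. Lab-frame period = γτ = 1.28779×184 days = 236.95 days. Distance = βc × γτ = 0.63009 × 2.998×10⁸ m/s × 20472480 s = 3.8673×10^15 m = 3.867×10^12 km.

3.867×10^12 km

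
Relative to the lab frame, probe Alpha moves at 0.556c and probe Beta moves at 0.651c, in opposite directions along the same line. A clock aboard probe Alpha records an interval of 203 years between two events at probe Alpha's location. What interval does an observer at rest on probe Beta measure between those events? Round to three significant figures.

Speed of probe Alpha in probe Beta's frame: u = (v_A + v_B)/(1 + v_A v_B/c²) = (0.556 + 0.651)/(1 + 0.556×0.651) = 1.207/1.361956 = 0.88623; |u| = 0.88623c.
γ for this relative speed: γ = 1/√(1 − 0.785404) = 2.1587.
Probe Alpha's interval is proper; time dilation gives Δt_B = γΔτ = 2.1587 × 203 years = 438 years.

438 years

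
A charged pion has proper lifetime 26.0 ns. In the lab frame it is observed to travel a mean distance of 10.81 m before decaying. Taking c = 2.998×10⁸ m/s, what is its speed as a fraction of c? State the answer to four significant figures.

Lab distance = (lab lifetime)·v = γτ·βc, so βγ = d/(cτ) = 10.81/(2.998×10⁸ × 2.600×10^-8) = 1.3868.
With βγ = 1.3868: γ² = 1 + (βγ)² = 2.92321, and β = (βγ)/γ = 1.3868/1.70974 = 0.8111.

0.8111c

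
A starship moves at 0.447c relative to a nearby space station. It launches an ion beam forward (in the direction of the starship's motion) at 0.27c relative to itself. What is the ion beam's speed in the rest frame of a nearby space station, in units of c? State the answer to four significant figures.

Relativistic velocity addition: u = (u' + v)/(1 + u'v/c²), with u' = 0.27c and v = 0.447c.
Numerator: 0.27 + 0.447 = 0.717. Denominator: 1 + (0.27)(0.447) = 1.12069.
u = 0.717/1.12069 = 0.63978, so the speed is 0.6398c.

0.6398c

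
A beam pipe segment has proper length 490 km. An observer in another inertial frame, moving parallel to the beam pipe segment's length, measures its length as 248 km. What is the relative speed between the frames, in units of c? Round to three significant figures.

0.862c

Length contraction gives γ = L₀/L = 490/248 = 1.9758.
β = √(1 − 1/γ²) = √0.743838 = 0.862.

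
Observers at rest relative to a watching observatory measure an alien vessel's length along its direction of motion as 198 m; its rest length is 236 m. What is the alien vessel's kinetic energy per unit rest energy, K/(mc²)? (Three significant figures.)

Length contraction gives γ = L₀/L = 236/198 = 1.19192.
K/(mc²) = γ − 1 = 1.19192 − 1 = 0.192.

0.192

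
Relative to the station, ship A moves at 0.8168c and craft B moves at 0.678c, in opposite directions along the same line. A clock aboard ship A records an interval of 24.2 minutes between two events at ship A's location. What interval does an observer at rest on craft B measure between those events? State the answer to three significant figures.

88.7 minutes

Transform ship A's velocity into craft B's frame: (0.8168 + 0.678)/(1 + 0.8168·0.678) = 1.4948/1.5537904, so the relative speed is 0.96203c.
At |u| = 0.96203c, γ = (1 − 0.925502)^(−1/2) = 3.6638.
The clock on ship A records proper time, so craft B measures Δt = γΔτ = 3.6638 × 24.2 = 88.7 minutes.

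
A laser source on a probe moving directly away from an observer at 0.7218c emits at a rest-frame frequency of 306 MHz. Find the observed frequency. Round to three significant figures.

123 MHz

Relativistic Doppler (source moving away): f_obs = f_src · √((1−β)/(1+β)).
With β = 0.7218: factor = √(0.2782/1.7218) = 0.40196.
f_obs = 306 × 0.40196 = 123 MHz.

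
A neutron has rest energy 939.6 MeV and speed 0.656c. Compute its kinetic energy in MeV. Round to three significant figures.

305 MeV

With β = 0.656, γ = 1/√(1 − 0.656²) = 1/√0.569664 = 1.32492.
Kinetic energy: K = (γ − 1)mc² = (1.32492 − 1) × 939.6 MeV = 0.32492 × 939.6 = 305 MeV.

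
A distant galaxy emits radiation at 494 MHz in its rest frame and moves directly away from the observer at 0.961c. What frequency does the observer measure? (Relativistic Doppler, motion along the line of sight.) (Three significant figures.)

69.7 MHz

Relativistic Doppler (source moving away): f_obs = f_src · √((1−β)/(1+β)).
With β = 0.961: factor = √(0.039/1.961) = 0.14102.
f_obs = 494 × 0.14102 = 69.7 MHz.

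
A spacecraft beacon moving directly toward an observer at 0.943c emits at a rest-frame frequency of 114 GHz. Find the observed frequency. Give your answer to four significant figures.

Relativistic Doppler (source moving toward): f_obs = f_src · √((1+β)/(1−β)).
With β = 0.943: factor = √(1.943/0.057) = 5.8385.
f_obs = 114 × 5.8385 = 665.6 GHz.

665.6 GHz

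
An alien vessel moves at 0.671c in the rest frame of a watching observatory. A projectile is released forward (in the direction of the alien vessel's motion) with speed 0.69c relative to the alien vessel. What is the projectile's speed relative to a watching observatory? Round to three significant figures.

0.930c

In units of c, u = (u' + v)/(1 + u'v) with u' = 0.69 and v = 0.671.
Numerator: 0.69 + 0.671 = 1.361. Denominator: 1 + (0.69)(0.671) = 1.46299.
u = 1.361/1.46299 = 0.93029, so the speed is 0.930c.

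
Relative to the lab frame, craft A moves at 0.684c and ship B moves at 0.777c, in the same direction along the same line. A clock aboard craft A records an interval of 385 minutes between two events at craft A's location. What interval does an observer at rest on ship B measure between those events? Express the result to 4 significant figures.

Transform craft A's velocity into ship B's frame: (0.684 − 0.777)/(1 − 0.684·0.777) = −0.093/0.468532, so the relative speed is 0.19849c.
At |u| = 0.19849c, γ = (1 − 0.0393983)^(−1/2) = 1.0203.
Craft A's interval is proper; time dilation gives Δt_B = γΔτ = 1.0203 × 385 minutes = 392.8 minutes.

392.8 minutes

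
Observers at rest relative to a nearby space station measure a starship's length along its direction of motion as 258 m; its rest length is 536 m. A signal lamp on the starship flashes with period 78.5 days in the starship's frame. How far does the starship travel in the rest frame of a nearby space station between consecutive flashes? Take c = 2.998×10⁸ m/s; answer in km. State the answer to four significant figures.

Length contraction gives γ = L₀/L = 536/258 = 2.07752.
β = √(1 − 1/γ²) = 0.87653. Lab-frame period = γτ = 2.07752×78.5 days = 163.09 days. Distance = βc × γτ = 0.87653 × 2.998×10⁸ m/s × 14090976 s = 3.7029×10^15 m = 3.703×10^12 km.

3.703×10^12 km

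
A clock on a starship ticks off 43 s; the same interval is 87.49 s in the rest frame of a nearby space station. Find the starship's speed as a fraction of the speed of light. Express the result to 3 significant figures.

γ = Δt/Δτ = 87.49/43 = 2.0347.
β = √(1 − 1/γ²) = √(1 − 0.241546) = √0.758454 = 0.871.

0.871c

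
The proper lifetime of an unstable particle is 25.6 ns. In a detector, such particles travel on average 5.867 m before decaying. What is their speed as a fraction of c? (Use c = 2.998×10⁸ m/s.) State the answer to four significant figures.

0.6073c

d = βγcτ ⇒ βγ = d/(cτ) = 5.867 m / (7.67488 m) = 0.76444.
β = (βγ)/√(1+(βγ)²) = 0.76444/√1.584369 = 0.6073.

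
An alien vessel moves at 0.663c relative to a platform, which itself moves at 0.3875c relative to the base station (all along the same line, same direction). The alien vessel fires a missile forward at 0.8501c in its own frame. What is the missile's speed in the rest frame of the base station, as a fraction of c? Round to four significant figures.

0.9856c

First combine the missile and alien vessel (S''→S'): u₁ = (0.8501 + 0.663)/(1 + 0.8501×0.663) = 1.5131/1.5636163 = 0.96769.
Then combine with the platform (S'→S): u = (0.96769 + 0.3875)/(1 + 0.96769×0.3875) = 1.35519/1.374979875 = 0.98561.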